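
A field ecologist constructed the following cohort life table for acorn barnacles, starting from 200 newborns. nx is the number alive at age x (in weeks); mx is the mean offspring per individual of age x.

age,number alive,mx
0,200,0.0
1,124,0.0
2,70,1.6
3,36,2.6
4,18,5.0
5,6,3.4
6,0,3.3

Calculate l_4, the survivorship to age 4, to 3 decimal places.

0.090

l_4 = n_4/n_0 = 18/200 = 0.09 → 0.090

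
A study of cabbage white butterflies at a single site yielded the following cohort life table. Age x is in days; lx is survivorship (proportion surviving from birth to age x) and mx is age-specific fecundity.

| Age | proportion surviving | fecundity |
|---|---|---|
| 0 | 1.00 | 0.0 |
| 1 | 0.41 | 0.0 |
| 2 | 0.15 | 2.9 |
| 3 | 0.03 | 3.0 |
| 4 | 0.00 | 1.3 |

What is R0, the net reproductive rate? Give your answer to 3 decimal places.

0.525

lx·mx by age: 0, 0, 0.435, 0.09, 0
R0 = Σ lx·mx = 0.525 → 0.525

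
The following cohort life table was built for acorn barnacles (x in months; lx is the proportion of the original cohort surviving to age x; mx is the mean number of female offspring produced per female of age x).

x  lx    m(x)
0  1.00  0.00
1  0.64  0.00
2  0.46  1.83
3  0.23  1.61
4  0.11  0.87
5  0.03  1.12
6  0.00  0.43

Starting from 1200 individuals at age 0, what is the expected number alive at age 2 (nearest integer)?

Expected survivors = N0 · l_2 = 1200 × 0.46 = 552 → 552

552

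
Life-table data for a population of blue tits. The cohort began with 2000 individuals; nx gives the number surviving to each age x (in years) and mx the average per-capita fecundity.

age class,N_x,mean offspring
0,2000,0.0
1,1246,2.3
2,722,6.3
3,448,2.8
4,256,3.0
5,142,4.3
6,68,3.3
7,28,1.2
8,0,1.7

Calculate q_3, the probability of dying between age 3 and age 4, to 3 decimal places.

lx = nx/n0 = nx/2000: 1, 0.623, 0.361, 0.224, 0.128, 0.071, 0.034, 0.014, 0
q_3 = (l_3 − l_4) / l_3 = (0.224 − 0.128) / 0.224
     = 0.096 / 0.224 = 0.428571… → 0.429

0.429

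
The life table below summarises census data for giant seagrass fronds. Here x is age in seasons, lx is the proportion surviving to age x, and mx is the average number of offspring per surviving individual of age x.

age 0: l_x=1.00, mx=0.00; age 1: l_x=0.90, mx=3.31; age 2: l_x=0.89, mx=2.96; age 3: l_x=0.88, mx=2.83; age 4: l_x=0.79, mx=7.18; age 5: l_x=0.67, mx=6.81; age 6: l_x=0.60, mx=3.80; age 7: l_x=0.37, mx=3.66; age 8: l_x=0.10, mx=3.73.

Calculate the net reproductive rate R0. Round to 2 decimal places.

22.35

lx·mx by age: 0, 2.979, 2.6344, 2.4904, 5.6722, 4.5627, 2.28, 1.3542, 0.373
R0 = Σ lx·mx = 22.3459 → 22.35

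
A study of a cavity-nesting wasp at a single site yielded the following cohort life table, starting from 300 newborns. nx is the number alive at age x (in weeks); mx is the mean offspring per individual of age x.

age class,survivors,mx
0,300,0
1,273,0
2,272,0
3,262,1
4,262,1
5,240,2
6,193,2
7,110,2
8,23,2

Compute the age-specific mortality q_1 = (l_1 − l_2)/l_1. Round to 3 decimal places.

lx = nx/n0 = nx/300: 1, 0.91, 0.90667…, 0.87333…, 0.87333…, 0.8, 0.64333…, 0.36667…, 0.07667…
q_1 = (l_1 − l_2) / l_1 = (0.91 − 0.906667…) / 0.91
     = 0.003333… / 0.91 = 0.003663… → 0.004

0.004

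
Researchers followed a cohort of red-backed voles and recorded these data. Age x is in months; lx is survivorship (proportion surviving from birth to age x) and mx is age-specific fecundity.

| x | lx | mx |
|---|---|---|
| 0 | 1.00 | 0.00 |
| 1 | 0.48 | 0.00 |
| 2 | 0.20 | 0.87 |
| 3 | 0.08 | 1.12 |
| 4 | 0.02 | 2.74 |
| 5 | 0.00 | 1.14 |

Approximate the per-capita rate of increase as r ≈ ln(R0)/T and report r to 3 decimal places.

R0 = Σ lx·mx = 0 + 0 + 0.174 + 0.0896 + 0.0548 + 0 = 0.3184
Σ x·lx·mx = 0.836; T = 0.836/0.3184 = 2.62563…
r ≈ ln(R0)/T = ln(0.3184)/2.62563… = -0.43588… → -0.436

-0.436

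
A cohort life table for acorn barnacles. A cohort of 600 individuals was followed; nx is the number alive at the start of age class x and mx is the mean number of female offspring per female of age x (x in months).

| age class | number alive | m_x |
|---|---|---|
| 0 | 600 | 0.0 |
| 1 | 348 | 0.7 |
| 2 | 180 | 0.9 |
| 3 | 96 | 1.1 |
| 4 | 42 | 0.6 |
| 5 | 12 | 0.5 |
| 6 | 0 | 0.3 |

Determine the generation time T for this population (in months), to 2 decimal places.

lx = nx/n0 = nx/600: 1, 0.58, 0.3, 0.16, 0.07, 0.02, 0
lx·mx: 0, 0.406, 0.27, 0.176, 0.042, 0.01, 0 → R0 = 0.904
x·lx·mx: 0, 0.406, 0.54, 0.528, 0.168, 0.05, 0 → Σ = 1.692
T = 1.692 / 0.904 = 1.871681… → 1.87

1.87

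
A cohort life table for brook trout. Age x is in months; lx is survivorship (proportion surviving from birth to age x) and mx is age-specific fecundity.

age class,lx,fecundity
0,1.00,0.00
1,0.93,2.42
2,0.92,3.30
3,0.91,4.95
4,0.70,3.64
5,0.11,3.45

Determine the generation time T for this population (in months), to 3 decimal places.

2.667

lx·mx: 0, 2.2506, 3.036, 4.5045, 2.548, 0.3795 → R0 = 12.7186
x·lx·mx: 0, 2.2506, 6.072, 13.5135, 10.192, 1.8975 → Σ = 33.9256
T = 33.9256 / 12.7186 = 2.667401… → 2.667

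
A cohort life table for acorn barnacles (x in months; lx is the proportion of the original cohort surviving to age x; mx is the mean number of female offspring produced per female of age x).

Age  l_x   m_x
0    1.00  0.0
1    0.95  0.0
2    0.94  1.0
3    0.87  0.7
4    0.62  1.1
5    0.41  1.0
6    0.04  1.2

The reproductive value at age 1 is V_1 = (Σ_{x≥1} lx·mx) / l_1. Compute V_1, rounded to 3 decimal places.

2.831

lx·mx for x ≥ 1: 0, 0.94, 0.609, 0.682, 0.41, 0.048 → sum = 2.689
V_1 = 2.689 / l_1 = 2.689 / 0.95 = 2.830526… → 2.831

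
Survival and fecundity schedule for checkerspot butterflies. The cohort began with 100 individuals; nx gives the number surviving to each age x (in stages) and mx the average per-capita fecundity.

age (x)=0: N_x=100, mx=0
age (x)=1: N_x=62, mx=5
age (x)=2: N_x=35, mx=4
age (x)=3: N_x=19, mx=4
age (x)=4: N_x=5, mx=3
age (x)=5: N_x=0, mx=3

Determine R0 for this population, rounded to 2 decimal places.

lx = nx/n0 = nx/100: 1, 0.62, 0.35, 0.19, 0.05, 0
lx·mx by age: 0, 3.1, 1.4, 0.76, 0.15, 0
R0 = Σ lx·mx = 5.41 → 5.41

5.41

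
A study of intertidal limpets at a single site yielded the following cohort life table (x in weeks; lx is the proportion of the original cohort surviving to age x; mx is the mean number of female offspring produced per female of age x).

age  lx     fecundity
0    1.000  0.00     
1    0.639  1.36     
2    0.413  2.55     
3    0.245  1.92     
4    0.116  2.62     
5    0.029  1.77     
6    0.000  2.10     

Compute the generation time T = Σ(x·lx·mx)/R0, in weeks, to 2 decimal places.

lx·mx: 0, 0.86904, 1.05315, 0.4704, 0.30392, 0.05133, 0 → R0 = 2.74784
x·lx·mx: 0, 0.86904, 2.1063, 1.4112, 1.21568, 0.25665, 0 → Σ = 5.85887
T = 5.85887 / 2.74784 = 2.132173… → 2.13

2.13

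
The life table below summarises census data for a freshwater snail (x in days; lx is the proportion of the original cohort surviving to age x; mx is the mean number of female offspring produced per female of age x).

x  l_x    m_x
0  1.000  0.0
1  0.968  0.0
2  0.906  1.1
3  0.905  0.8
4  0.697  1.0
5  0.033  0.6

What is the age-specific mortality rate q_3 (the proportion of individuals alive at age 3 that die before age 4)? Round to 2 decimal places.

0.23

q_3 = (l_3 − l_4) / l_3 = (0.905 − 0.697) / 0.905
     = 0.208 / 0.905 = 0.229834… → 0.23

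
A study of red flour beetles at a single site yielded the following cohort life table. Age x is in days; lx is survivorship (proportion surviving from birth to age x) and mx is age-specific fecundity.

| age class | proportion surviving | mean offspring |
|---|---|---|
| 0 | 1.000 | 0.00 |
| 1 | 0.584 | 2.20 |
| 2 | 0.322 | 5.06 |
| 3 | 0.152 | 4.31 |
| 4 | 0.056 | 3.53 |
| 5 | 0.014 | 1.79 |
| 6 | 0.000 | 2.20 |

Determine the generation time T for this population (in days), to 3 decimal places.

lx·mx: 0, 1.2848, 1.62932, 0.65512, 0.19768, 0.02506, 0 → R0 = 3.79198
x·lx·mx: 0, 1.2848, 3.25864, 1.96536, 0.79072, 0.1253, 0 → Σ = 7.42482
T = 7.42482 / 3.79198 = 1.958032… → 1.958

1.958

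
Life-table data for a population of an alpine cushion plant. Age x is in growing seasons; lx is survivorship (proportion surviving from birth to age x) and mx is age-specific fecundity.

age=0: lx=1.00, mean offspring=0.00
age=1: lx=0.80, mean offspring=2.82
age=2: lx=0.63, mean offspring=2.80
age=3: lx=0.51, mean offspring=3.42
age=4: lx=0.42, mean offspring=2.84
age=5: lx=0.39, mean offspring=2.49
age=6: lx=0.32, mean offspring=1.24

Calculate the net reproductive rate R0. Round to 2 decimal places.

lx·mx by age: 0, 2.256, 1.764, 1.7442, 1.1928, 0.9711, 0.3968
R0 = Σ lx·mx = 8.3249 → 8.32

8.32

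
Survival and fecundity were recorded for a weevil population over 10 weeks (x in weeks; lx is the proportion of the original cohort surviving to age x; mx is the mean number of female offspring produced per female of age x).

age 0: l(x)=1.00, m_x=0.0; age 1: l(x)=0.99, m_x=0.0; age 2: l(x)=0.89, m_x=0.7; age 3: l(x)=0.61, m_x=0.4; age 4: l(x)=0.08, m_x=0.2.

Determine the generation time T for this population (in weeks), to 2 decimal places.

2.31

lx·mx: 0, 0, 0.623, 0.244, 0.016 → R0 = 0.883
x·lx·mx: 0, 0, 1.246, 0.732, 0.064 → Σ = 2.042
T = 2.042 / 0.883 = 2.312571… → 2.31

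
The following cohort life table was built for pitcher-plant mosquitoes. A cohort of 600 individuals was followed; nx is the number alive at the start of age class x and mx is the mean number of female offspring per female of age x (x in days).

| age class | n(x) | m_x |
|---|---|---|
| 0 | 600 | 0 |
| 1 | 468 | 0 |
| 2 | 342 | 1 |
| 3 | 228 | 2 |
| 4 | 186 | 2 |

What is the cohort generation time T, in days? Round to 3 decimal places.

lx = nx/n0 = nx/600: 1, 0.78, 0.57, 0.38, 0.31
lx·mx: 0, 0, 0.57, 0.76, 0.62 → R0 = 1.95
x·lx·mx: 0, 0, 1.14, 2.28, 2.48 → Σ = 5.9
T = 5.9 / 1.95 = 3.025641… → 3.026

3.026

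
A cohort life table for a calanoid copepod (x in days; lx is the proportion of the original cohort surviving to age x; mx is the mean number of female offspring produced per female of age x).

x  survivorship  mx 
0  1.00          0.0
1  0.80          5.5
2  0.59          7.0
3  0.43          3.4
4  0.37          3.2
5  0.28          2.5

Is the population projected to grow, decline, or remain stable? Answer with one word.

R0 = Σ lx·mx = 0 + 4.4 + 4.13 + 1.462 + 1.184 + 0.7 = 11.876
R0 > 1, so the population is growing.

growing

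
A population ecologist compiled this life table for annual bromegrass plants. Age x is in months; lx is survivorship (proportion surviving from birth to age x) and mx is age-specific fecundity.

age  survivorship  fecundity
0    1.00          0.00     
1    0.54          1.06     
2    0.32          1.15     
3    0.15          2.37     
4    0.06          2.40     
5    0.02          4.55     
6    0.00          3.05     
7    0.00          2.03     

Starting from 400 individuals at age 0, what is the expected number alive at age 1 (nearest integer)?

Expected survivors = N0 · l_1 = 400 × 0.54 = 216 → 216

216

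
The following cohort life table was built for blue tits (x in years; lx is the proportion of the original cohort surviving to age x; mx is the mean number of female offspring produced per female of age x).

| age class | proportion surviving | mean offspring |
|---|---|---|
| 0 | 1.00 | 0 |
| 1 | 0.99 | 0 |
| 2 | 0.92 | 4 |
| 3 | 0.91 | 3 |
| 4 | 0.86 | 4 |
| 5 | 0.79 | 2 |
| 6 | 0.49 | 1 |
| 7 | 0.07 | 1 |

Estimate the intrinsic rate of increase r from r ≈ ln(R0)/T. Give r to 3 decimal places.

R0 = Σ lx·mx = 0 + 0 + 3.68 + 2.73 + 3.44 + 1.58 + 0.49 + 0.07 = 11.99
Σ x·lx·mx = 40.64; T = 40.64/11.99 = 3.38949…
r ≈ ln(R0)/T = ln(11.99)/3.38949… = 0.73287… → 0.733

0.733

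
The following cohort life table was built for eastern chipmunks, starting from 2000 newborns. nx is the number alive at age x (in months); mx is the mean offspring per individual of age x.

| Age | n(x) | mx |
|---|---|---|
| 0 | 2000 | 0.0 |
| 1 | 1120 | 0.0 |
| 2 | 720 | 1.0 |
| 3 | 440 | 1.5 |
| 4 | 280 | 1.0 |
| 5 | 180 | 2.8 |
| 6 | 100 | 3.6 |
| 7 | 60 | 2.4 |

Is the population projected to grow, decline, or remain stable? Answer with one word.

lx = nx/n0 = nx/2000: 1, 0.56, 0.36, 0.22, 0.14, 0.09, 0.05, 0.03
R0 = Σ lx·mx = 0 + 0 + 0.36 + 0.33 + 0.14 + 0.252 + 0.18 + 0.072 = 1.334
R0 > 1, so the population is growing.

growing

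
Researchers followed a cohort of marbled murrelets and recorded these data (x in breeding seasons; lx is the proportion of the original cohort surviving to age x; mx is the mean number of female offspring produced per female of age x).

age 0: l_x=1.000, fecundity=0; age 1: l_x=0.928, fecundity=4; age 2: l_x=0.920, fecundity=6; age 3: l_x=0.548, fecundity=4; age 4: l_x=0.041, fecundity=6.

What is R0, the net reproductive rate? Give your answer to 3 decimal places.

11.670

lx·mx by age: 0, 3.712, 5.52, 2.192, 0.246
R0 = Σ lx·mx = 11.67 → 11.670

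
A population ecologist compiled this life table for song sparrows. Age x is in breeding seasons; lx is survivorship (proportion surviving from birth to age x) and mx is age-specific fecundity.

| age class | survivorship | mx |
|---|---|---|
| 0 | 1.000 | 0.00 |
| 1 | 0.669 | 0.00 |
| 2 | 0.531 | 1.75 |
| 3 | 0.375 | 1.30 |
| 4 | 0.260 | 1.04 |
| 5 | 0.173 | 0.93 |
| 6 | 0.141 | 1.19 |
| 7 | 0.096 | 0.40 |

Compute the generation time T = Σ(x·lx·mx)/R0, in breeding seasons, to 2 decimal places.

lx·mx: 0, 0, 0.92925, 0.4875, 0.2704, 0.16089, 0.16779, 0.0384 → R0 = 2.05423
x·lx·mx: 0, 0, 1.8585, 1.4625, 1.0816, 0.80445, 1.00674, 0.2688 → Σ = 6.48259
T = 6.48259 / 2.05423 = 3.155727… → 3.16

3.16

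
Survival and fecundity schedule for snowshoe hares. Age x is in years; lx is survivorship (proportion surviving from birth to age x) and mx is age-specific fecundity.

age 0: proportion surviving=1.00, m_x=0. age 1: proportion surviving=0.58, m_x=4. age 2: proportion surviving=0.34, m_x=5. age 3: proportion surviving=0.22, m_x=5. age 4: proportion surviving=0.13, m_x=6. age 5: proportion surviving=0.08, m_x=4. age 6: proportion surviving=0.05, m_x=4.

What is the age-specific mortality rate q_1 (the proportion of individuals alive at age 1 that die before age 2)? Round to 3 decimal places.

0.414

q_1 = (l_1 − l_2) / l_1 = (0.58 − 0.34) / 0.58
     = 0.24 / 0.58 = 0.413793… → 0.414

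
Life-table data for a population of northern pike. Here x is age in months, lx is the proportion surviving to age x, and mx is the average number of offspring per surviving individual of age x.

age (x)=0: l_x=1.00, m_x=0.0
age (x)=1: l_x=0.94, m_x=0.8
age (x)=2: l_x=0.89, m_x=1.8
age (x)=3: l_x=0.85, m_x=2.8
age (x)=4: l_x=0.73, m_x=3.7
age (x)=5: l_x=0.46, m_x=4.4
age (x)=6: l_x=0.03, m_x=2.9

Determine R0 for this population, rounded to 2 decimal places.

lx·mx by age: 0, 0.752, 1.602, 2.38, 2.701, 2.024, 0.087
R0 = Σ lx·mx = 9.546 → 9.55

9.55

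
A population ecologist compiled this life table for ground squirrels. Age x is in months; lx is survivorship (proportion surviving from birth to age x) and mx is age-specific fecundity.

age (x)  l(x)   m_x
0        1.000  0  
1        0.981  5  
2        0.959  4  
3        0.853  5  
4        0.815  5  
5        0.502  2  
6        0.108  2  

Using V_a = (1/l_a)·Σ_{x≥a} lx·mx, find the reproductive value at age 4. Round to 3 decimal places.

6.497

lx·mx for x ≥ 4: 4.075, 1.004, 0.216 → sum = 5.295
V_4 = 5.295 / l_4 = 5.295 / 0.815 = 6.496933… → 6.497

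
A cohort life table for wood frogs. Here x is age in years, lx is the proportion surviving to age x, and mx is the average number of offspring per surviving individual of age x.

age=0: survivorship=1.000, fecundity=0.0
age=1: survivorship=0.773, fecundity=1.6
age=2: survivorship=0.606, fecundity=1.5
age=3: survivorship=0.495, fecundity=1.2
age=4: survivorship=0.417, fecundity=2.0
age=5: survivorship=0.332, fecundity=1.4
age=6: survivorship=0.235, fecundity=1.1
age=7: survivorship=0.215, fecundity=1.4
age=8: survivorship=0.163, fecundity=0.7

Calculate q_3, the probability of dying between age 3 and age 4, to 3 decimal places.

0.158

q_3 = (l_3 − l_4) / l_3 = (0.495 − 0.417) / 0.495
     = 0.078 / 0.495 = 0.157576… → 0.158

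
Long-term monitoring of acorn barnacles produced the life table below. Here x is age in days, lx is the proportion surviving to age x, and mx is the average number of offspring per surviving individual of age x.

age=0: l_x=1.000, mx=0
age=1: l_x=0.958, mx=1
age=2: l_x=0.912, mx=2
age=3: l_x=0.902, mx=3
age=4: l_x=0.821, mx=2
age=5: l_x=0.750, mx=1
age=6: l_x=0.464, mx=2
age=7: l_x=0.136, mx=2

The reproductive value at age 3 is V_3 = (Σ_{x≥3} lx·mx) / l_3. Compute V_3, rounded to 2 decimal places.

lx·mx for x ≥ 3: 2.706, 1.642, 0.75, 0.928, 0.272 → sum = 6.298
V_3 = 6.298 / l_3 = 6.298 / 0.902 = 6.982262… → 6.98

6.98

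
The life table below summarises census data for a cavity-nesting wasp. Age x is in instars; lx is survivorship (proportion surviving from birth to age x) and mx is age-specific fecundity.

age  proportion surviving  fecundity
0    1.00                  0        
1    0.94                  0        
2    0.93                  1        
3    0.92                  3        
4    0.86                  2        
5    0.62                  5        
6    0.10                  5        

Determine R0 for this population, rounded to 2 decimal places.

9.01

lx·mx by age: 0, 0, 0.93, 2.76, 1.72, 3.1, 0.5
R0 = Σ lx·mx = 9.01 → 9.01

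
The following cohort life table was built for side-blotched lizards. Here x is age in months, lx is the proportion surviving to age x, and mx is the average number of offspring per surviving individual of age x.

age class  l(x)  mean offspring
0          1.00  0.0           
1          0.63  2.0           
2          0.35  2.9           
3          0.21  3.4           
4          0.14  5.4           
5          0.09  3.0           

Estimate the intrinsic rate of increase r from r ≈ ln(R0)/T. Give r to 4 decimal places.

R0 = Σ lx·mx = 0 + 1.26 + 1.015 + 0.714 + 0.756 + 0.27 = 4.015
Σ x·lx·mx = 9.806; T = 9.806/4.015 = 2.44234…
r ≈ ln(R0)/T = ln(4.015)/2.44234… = 0.569141… → 0.5691

0.5691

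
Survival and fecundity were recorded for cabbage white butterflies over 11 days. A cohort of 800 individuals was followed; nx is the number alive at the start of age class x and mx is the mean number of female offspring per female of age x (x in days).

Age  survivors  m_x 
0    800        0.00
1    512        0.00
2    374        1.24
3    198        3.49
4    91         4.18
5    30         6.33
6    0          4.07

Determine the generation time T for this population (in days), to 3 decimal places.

3.172

lx = nx/n0 = nx/800: 1, 0.64, 0.4675, 0.2475, 0.11375, 0.0375, 0
lx·mx: 0, 0, 0.5797, 0.863775, 0.475475…, 0.237375, 0 → R0 = 2.156325…
x·lx·mx: 0, 0, 1.1594, 2.591325, 1.9019…, 1.186875, 0 → Σ = 6.8395…
T = 6.8395… / 2.156325… = 3.171832… → 3.172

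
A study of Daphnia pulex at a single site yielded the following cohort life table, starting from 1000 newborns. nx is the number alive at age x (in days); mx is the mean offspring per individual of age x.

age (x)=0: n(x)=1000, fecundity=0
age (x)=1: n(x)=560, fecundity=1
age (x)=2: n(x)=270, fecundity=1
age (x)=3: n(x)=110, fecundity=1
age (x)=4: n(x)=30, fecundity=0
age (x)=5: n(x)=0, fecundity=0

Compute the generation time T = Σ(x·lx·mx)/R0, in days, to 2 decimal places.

1.52

lx = nx/n0 = nx/1000: 1, 0.56, 0.27, 0.11, 0.03, 0
lx·mx: 0, 0.56, 0.27, 0.11, 0, 0 → R0 = 0.94
x·lx·mx: 0, 0.56, 0.54, 0.33, 0, 0 → Σ = 1.43
T = 1.43 / 0.94 = 1.521277… → 1.52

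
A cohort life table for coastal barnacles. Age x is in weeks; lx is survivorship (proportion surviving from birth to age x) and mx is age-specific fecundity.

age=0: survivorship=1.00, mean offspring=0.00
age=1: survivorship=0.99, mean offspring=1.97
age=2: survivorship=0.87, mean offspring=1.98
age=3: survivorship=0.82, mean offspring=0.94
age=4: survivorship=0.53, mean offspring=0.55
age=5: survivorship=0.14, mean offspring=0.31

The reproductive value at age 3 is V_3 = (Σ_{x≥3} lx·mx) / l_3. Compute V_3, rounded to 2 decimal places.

1.35

lx·mx for x ≥ 3: 0.7708, 0.2915, 0.0434 → sum = 1.1057
V_3 = 1.1057 / l_3 = 1.1057 / 0.82 = 1.348415… → 1.35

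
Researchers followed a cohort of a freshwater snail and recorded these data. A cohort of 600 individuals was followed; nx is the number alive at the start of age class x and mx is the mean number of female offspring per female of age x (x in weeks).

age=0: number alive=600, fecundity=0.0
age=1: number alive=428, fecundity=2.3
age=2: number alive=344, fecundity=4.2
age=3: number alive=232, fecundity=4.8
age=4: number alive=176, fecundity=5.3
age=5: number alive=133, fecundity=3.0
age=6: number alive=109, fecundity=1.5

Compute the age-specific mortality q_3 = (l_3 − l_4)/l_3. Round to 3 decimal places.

0.241

lx = nx/n0 = nx/600: 1, 0.71333…, 0.57333…, 0.38667…, 0.29333…, 0.22167…, 0.18167…
q_3 = (l_3 − l_4) / l_3 = (0.386667… − 0.293333…) / 0.386667…
     = 0.093333… / 0.386667… = 0.241379… → 0.241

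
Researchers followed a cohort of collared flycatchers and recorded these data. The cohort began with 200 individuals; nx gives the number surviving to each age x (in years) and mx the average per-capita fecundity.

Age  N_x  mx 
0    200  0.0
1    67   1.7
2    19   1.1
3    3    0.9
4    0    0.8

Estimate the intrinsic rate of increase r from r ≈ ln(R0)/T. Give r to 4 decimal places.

lx = nx/n0 = nx/200: 1, 0.335, 0.095, 0.015, 0
R0 = Σ lx·mx = 0 + 0.5695 + 0.1045 + 0.0135 + 0 = 0.6875
Σ x·lx·mx = 0.819; T = 0.819/0.6875 = 1.19127…
r ≈ ln(R0)/T = ln(0.6875)/1.19127… = -0.314532… → -0.3145

-0.3145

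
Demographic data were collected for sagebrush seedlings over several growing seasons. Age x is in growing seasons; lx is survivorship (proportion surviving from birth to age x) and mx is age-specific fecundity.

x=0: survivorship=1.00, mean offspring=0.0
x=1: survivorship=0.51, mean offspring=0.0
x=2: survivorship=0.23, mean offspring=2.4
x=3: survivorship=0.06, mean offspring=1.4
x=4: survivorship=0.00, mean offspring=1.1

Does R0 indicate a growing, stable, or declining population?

declining

R0 = Σ lx·mx = 0 + 0 + 0.552 + 0.084 + 0 = 0.636
R0 < 1, so the population is declining.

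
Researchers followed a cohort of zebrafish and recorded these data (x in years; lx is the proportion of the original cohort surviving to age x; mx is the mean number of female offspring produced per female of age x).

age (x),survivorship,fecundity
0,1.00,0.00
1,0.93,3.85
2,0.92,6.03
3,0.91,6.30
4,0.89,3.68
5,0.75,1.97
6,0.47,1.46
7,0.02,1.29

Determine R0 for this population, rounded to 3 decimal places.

20.326

lx·mx by age: 0, 3.5805, 5.5476, 5.733, 3.2752, 1.4775, 0.6862, 0.0258
R0 = Σ lx·mx = 20.3258 → 20.326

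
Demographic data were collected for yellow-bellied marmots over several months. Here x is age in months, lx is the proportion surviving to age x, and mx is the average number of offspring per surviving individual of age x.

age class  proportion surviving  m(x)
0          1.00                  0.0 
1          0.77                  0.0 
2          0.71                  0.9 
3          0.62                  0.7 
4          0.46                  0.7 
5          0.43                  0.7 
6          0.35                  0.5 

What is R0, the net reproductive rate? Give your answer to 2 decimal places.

1.87

lx·mx by age: 0, 0, 0.639, 0.434, 0.322, 0.301, 0.175
R0 = Σ lx·mx = 1.871 → 1.87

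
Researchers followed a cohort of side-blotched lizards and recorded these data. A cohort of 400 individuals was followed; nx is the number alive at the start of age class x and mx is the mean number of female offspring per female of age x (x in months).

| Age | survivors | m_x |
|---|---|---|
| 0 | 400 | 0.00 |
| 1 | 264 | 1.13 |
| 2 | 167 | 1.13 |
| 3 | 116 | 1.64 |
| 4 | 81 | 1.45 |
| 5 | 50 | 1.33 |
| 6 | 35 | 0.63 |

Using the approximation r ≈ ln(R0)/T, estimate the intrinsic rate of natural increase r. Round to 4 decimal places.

0.3208

lx = nx/n0 = nx/400: 1, 0.66, 0.4175, 0.29, 0.2025, 0.125, 0.0875
R0 = Σ lx·mx = 0 + 0.7458 + 0.47178… + 0.4756 + 0.29363… + 0.16625 + 0.05513… = 2.208175
Σ x·lx·mx = 5.45265; T = 5.45265/2.208175 = 2.4693…
r ≈ ln(R0)/T = ln(2.208175)/2.4693… = 0.320806… → 0.3208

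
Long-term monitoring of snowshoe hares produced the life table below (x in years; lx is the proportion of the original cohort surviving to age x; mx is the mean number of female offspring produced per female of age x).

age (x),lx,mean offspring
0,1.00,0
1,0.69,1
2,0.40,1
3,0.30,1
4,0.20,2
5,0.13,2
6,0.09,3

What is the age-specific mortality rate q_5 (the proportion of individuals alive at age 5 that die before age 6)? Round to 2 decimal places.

q_5 = (l_5 − l_6) / l_5 = (0.13 − 0.09) / 0.13
     = 0.04 / 0.13 = 0.307692… → 0.31

0.31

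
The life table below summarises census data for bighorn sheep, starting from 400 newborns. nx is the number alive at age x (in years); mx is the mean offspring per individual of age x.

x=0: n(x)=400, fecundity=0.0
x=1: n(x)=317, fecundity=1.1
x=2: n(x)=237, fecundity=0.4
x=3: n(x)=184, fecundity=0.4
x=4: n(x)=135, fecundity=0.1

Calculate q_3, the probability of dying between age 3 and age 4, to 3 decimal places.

0.266

lx = nx/n0 = nx/400: 1, 0.7925, 0.5925, 0.46, 0.3375
q_3 = (l_3 − l_4) / l_3 = (0.46 − 0.3375) / 0.46
     = 0.1225 / 0.46 = 0.266304… → 0.266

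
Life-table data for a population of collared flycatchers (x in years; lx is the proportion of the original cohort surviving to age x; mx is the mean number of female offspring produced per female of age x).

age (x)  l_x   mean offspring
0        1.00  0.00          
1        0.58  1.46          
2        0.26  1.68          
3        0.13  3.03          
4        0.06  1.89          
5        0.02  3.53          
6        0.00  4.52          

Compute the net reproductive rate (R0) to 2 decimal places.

1.86

lx·mx by age: 0, 0.8468, 0.4368, 0.3939, 0.1134, 0.0706, 0
R0 = Σ lx·mx = 1.8615 → 1.86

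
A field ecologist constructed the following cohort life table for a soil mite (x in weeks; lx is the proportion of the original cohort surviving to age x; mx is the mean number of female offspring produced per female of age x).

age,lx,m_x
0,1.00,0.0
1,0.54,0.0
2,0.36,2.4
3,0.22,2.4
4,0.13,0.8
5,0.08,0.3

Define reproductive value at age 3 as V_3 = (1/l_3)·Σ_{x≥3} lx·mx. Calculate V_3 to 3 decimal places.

lx·mx for x ≥ 3: 0.528, 0.104, 0.024 → sum = 0.656
V_3 = 0.656 / l_3 = 0.656 / 0.22 = 2.981818… → 2.982

2.982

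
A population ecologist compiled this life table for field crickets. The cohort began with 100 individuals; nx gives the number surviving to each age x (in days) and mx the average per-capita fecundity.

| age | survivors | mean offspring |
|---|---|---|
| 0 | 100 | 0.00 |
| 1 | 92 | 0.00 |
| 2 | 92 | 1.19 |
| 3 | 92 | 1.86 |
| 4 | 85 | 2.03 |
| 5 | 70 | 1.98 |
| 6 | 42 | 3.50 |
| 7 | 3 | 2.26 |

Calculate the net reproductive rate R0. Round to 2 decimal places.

7.46

lx = nx/n0 = nx/100: 1, 0.92, 0.92, 0.92, 0.85, 0.7, 0.42, 0.03
lx·mx by age: 0, 0, 1.0948, 1.7112, 1.7255, 1.386, 1.47, 0.0678
R0 = Σ lx·mx = 7.4553 → 7.46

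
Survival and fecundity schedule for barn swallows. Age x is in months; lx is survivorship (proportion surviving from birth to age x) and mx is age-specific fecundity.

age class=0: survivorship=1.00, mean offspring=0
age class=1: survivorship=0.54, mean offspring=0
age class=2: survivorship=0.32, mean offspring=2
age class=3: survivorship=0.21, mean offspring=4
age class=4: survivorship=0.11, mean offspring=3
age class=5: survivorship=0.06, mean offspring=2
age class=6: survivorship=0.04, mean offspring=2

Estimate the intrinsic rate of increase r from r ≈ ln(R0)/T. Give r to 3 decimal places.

0.226

R0 = Σ lx·mx = 0 + 0 + 0.64 + 0.84 + 0.33 + 0.12 + 0.08 = 2.01
Σ x·lx·mx = 6.2; T = 6.2/2.01 = 3.08458…
r ≈ ln(R0)/T = ln(2.01)/3.08458… = 0.22633… → 0.226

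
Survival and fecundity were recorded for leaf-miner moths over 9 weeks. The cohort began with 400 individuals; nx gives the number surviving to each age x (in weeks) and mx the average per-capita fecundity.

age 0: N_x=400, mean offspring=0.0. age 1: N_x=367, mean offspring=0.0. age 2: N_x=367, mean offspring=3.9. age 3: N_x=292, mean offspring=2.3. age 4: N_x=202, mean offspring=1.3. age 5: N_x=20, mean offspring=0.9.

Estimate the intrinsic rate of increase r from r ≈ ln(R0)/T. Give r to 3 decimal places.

lx = nx/n0 = nx/400: 1, 0.9175, 0.9175, 0.73, 0.505, 0.05
R0 = Σ lx·mx = 0 + 0 + 3.57825 + 1.679 + 0.6565 + 0.045 = 5.95875
Σ x·lx·mx = 15.0445; T = 15.0445/5.95875 = 2.52477…
r ≈ ln(R0)/T = ln(5.95875)/2.52477… = 0.70694… → 0.707

0.707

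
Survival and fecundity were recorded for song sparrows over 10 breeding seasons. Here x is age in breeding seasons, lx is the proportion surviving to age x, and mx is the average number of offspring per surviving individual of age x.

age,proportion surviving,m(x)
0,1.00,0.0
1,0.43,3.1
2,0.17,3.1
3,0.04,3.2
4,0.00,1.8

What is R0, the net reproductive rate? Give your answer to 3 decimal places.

lx·mx by age: 0, 1.333, 0.527, 0.128, 0
R0 = Σ lx·mx = 1.988 → 1.988

1.988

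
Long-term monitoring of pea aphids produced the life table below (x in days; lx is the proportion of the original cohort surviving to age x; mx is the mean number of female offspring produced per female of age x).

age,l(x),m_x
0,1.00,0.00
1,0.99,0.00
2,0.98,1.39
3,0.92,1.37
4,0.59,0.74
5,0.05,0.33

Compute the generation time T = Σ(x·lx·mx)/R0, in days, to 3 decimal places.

lx·mx: 0, 0, 1.3622, 1.2604, 0.4366, 0.0165 → R0 = 3.0757
x·lx·mx: 0, 0, 2.7244, 3.7812, 1.7464, 0.0825 → Σ = 8.3345
T = 8.3345 / 3.0757 = 2.70979… → 2.710

2.710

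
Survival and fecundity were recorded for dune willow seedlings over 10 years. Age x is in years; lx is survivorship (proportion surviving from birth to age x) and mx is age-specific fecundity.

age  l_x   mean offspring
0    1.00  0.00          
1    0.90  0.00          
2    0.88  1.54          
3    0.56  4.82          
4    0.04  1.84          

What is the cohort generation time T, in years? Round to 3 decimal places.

2.690

lx·mx: 0, 0, 1.3552, 2.6992, 0.0736 → R0 = 4.128
x·lx·mx: 0, 0, 2.7104, 8.0976, 0.2944 → Σ = 11.1024
T = 11.1024 / 4.128 = 2.689535… → 2.690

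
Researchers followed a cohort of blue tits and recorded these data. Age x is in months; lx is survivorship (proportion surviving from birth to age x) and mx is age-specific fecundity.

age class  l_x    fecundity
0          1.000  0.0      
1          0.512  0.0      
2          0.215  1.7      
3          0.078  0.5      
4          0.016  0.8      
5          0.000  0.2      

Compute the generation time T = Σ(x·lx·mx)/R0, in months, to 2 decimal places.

2.15

lx·mx: 0, 0, 0.3655, 0.039, 0.0128, 0 → R0 = 0.4173
x·lx·mx: 0, 0, 0.731, 0.117, 0.0512, 0 → Σ = 0.8992
T = 0.8992 / 0.4173 = 2.154805… → 2.15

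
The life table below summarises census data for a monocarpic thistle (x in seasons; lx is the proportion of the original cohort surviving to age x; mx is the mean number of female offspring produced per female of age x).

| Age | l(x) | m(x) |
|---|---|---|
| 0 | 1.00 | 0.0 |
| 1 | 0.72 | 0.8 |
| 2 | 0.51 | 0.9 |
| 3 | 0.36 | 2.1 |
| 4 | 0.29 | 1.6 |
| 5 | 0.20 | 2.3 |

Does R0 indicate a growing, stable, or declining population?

R0 = Σ lx·mx = 0 + 0.576 + 0.459 + 0.756 + 0.464 + 0.46 = 2.715
R0 > 1, so the population is growing.

growing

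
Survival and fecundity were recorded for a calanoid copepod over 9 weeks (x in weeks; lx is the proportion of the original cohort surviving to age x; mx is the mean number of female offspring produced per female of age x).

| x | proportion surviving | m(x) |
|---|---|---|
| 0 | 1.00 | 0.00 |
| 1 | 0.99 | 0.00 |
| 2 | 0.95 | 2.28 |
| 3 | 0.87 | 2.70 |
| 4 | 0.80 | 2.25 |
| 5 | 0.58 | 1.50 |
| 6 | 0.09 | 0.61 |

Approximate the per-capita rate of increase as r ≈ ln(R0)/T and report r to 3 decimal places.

R0 = Σ lx·mx = 0 + 0 + 2.166 + 2.349 + 1.8 + 0.87 + 0.0549 = 7.2399
Σ x·lx·mx = 23.2584; T = 23.2584/7.2399 = 3.21253…
r ≈ ln(R0)/T = ln(7.2399)/3.21253… = 0.61621… → 0.616

0.616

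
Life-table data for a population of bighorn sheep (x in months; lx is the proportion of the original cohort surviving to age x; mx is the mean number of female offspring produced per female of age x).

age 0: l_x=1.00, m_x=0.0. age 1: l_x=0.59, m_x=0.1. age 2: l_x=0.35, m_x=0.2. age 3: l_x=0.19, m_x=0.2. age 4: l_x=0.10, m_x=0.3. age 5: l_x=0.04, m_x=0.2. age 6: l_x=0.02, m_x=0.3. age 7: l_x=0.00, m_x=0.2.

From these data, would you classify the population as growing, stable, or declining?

R0 = Σ lx·mx = 0 + 0.059 + 0.07 + 0.038 + 0.03 + 0.008 + 0.006 + 0 = 0.211
R0 < 1, so the population is declining.

declining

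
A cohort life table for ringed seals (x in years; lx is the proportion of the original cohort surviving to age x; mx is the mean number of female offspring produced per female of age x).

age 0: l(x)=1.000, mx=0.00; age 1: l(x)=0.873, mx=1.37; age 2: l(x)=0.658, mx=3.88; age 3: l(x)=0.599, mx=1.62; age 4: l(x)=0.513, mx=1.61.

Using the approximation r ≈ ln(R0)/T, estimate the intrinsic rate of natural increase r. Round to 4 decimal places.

R0 = Σ lx·mx = 0 + 1.19601 + 2.55304 + 0.97038 + 0.82593 = 5.54536
Σ x·lx·mx = 12.51695; T = 12.51695/5.54536 = 2.25719…
r ≈ ln(R0)/T = ln(5.54536)/2.25719… = 0.75889… → 0.7589

0.7589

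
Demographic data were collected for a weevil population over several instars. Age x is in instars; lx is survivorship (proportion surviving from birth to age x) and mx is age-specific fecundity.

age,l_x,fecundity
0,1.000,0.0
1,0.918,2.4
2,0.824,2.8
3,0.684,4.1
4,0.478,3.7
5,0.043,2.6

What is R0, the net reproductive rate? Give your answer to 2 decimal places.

9.20

lx·mx by age: 0, 2.2032, 2.3072, 2.8044, 1.7686, 0.1118
R0 = Σ lx·mx = 9.1952 → 9.20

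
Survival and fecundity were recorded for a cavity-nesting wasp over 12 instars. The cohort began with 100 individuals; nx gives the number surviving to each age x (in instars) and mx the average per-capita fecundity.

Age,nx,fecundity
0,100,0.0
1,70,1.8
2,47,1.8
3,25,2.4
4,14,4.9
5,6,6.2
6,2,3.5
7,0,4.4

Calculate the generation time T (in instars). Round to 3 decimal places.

lx = nx/n0 = nx/100: 1, 0.7, 0.47, 0.25, 0.14, 0.06, 0.02, 0
lx·mx: 0, 1.26, 0.846, 0.6, 0.686, 0.372, 0.07, 0 → R0 = 3.834
x·lx·mx: 0, 1.26, 1.692, 1.8, 2.744, 1.86, 0.42, 0 → Σ = 9.776
T = 9.776 / 3.834 = 2.549817… → 2.550

2.550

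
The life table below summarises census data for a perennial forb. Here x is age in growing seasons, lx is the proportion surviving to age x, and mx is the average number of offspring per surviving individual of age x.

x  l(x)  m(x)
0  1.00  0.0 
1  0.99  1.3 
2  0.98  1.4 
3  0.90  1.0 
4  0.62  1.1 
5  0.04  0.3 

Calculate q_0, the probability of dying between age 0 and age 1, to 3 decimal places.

q_0 = (l_0 − l_1) / l_0 = (1 − 0.99) / 1
     = 0.01 / 1 = 0.01 → 0.010

0.010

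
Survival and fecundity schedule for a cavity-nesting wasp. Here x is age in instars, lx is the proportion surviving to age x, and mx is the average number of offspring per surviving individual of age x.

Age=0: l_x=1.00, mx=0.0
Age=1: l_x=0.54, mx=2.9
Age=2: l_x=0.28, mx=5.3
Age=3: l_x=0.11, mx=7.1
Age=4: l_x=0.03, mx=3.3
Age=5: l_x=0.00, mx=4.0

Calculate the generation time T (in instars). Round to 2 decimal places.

1.85

lx·mx: 0, 1.566, 1.484, 0.781, 0.099, 0 → R0 = 3.93
x·lx·mx: 0, 1.566, 2.968, 2.343, 0.396, 0 → Σ = 7.273
T = 7.273 / 3.93 = 1.850636… → 1.85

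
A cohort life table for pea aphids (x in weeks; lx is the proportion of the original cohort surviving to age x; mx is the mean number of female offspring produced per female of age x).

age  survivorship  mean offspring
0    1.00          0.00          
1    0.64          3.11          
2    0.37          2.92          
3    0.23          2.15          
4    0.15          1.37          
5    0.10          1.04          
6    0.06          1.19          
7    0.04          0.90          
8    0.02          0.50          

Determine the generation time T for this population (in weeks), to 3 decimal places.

lx·mx: 0, 1.9904, 1.0804, 0.4945, 0.2055, 0.104, 0.0714, 0.036, 0.01 → R0 = 3.9922
x·lx·mx: 0, 1.9904, 2.1608, 1.4835, 0.822, 0.52, 0.4284, 0.252, 0.08 → Σ = 7.7371
T = 7.7371 / 3.9922 = 1.938054… → 1.938

1.938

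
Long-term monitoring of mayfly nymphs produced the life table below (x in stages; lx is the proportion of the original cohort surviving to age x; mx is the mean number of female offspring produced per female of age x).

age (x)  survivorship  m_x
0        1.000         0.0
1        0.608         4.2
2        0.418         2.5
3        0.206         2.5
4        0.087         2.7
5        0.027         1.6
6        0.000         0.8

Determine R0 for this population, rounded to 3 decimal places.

lx·mx by age: 0, 2.5536, 1.045, 0.515, 0.2349, 0.0432, 0
R0 = Σ lx·mx = 4.3917 → 4.392

4.392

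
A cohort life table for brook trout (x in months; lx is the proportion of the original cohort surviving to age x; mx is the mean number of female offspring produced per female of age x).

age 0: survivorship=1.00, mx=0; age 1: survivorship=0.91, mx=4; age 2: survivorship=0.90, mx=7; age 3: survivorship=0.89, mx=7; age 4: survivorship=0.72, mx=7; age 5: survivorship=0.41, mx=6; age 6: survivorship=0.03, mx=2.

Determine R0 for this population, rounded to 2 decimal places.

23.73

lx·mx by age: 0, 3.64, 6.3, 6.23, 5.04, 2.46, 0.06
R0 = Σ lx·mx = 23.73 → 23.73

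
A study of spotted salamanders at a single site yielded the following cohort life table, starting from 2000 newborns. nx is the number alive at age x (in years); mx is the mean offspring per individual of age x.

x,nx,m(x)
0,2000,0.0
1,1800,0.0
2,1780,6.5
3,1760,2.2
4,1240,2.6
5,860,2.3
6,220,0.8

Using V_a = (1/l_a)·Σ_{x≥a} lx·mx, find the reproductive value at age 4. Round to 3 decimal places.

lx = nx/n0 = nx/2000: 1, 0.9, 0.89, 0.88, 0.62, 0.43, 0.11
lx·mx for x ≥ 4: 1.612, 0.989, 0.088 → sum = 2.689
V_4 = 2.689 / l_4 = 2.689 / 0.62 = 4.337097… → 4.337

4.337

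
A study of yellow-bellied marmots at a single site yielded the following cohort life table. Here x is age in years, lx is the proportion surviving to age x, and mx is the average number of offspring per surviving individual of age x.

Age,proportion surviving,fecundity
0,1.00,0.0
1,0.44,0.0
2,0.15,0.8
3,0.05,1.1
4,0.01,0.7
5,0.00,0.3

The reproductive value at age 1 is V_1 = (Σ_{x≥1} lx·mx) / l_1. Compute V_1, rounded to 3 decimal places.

lx·mx for x ≥ 1: 0, 0.12, 0.055, 0.007, 0 → sum = 0.182
V_1 = 0.182 / l_1 = 0.182 / 0.44 = 0.413636… → 0.414

0.414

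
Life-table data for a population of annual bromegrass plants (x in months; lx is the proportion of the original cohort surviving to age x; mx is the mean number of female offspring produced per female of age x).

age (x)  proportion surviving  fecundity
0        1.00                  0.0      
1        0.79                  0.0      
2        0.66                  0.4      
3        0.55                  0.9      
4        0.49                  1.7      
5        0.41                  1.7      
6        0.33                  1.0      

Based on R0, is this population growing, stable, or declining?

R0 = Σ lx·mx = 0 + 0 + 0.264 + 0.495 + 0.833 + 0.697 + 0.33 = 2.619
R0 > 1, so the population is growing.

growing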